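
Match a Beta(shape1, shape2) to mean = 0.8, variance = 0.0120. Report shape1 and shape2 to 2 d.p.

shape1 = 9.87, shape2 = 2.47

Write ν = shape1+shape2; then shape1 = μν and Var = μ(1−μ)/(ν+1).
ν = μ(1−μ)/Var − 1 = 0.16/0.0120 − 1 = 12.3333.
shape1 = 0.8·12.3333 = 9.87, shape2 = 0.2·12.3333 = 2.47.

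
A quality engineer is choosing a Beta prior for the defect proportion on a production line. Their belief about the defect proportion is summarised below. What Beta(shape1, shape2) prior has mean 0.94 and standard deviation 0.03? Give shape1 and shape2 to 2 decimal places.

shape1 = 57.97, shape2 = 3.70

First σ² = 0.0009. Setting shape1 = μn, shape2 = (1−μ)n with n = shape1+shape2,
μ(1−μ)/(n+1) = 0.0009 ⇒ n+1 = 0.0564/0.0009 = 62.6667 ⇒ n = 61.6667.
Hence shape1 = 0.94×61.6667 = 57.97, shape2 = 0.06×61.6667 = 3.70.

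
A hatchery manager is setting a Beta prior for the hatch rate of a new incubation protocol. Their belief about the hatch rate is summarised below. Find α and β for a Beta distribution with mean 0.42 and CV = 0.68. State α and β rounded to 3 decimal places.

σ = CV·μ = 0.68×0.42 = 0.28560, so σ² = 0.081567.
s+1 = μ(1−μ)/σ² = 0.2436/0.081567 = 2.9865, so s = α+β = 1.9865.
α = μs = 0.834, β = (1−μ)s = 1.152.

α = 0.834, β = 1.152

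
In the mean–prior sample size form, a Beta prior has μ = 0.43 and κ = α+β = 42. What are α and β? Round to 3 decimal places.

α = μκ = 0.43×42 = 18.060 and β = (1−μ)κ = 0.57×42 = 23.940.

α = 18.060, β = 23.940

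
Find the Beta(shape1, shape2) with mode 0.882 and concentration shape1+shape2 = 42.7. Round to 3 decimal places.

For shape1,shape2>1 the mode is (shape1−1)/(shape1+shape2−2), so shape1 = mode·(κ−2)+1 = 0.882×40.7+1 = 36.897.
And shape2 = (1−mode)·(κ−2)+1 = 0.118×40.7+1 = 5.803.

shape1 = 36.897, shape2 = 5.803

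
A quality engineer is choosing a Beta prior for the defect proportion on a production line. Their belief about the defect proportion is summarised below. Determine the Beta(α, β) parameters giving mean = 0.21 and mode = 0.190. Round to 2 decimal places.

Let s = α+β. Mean gives α = μs = 0.21s; mode gives (α−1)/(s−2) = 0.190.
Substituting: 0.21s − 1 = 0.190(s−2) = 0.190s − 0.380, so 0.020s = 0.620 and s = 31.0000.
Then α = 0.21×31.0000 = 6.51 and β = s−α = 24.49.

α = 6.51, β = 24.49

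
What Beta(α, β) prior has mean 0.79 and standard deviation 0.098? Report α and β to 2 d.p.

α = 12.86, β = 3.42

Variance = 0.098² = 0.009604. The moment-matching identity α+β = μ(1−μ)/Var − 1 gives
α+β = 0.1659/0.009604 − 1 = 16.2741, so α = μ·16.2741 = 12.86 and β = (1−μ)·16.2741 = 3.42.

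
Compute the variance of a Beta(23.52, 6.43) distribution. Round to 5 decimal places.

0.00545

μ = 23.52/29.95 = 0.785309; Var = μ(1−μ)/(α+β+1) = 0.1685989/30.95 = 0.00545.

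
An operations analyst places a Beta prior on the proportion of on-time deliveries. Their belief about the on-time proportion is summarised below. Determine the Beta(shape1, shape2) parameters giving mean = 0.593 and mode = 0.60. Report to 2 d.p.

With s = shape1+shape2: μ = shape1/s and mode = (shape1−1)/(s−2). Eliminating shape1 = μs,
μs − 1 = m(s−2) ⇒ s(μ−m) = 1−2m ⇒ s = -0.20/-0.007 = 28.5714.
So shape1 = μs = 16.94, shape2 = (1−μ)s = 11.63.

shape1 = 16.94, shape2 = 11.63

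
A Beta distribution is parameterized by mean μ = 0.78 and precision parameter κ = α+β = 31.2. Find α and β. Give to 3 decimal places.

α = 24.336, β = 6.864

Split κ in proportion μ : (1−μ): α = 0.78·31.2 = 24.336, β = 31.2 − 24.336 = 6.864.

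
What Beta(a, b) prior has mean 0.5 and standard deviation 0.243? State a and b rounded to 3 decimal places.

Variance = 0.243² = 0.059049. The moment-matching identity a+b = μ(1−μ)/Var − 1 gives
a+b = 0.25/0.059049 − 1 = 3.2338, so a = μ·3.2338 = 1.617 and b = (1−μ)·3.2338 = 1.617.

a = 1.617, b = 1.617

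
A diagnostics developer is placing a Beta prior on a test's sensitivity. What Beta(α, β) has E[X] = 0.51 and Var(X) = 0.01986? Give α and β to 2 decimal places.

α = 5.91, β = 5.68

By moment matching, α+β = μ(1−μ)/σ² − 1 = (0.51·0.49)/0.01986 − 1 = 12.5831 − 1 = 11.5831.
Since α/(α+β) = μ, α = 0.51·11.5831 = 5.91 and β = 0.49·11.5831 = 5.68.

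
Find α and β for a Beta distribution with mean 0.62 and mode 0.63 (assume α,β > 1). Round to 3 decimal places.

Let s = α+β. Mean gives α = μs = 0.62s; mode gives (α−1)/(s−2) = 0.63.
Substituting: 0.62s − 1 = 0.63(s−2) = 0.63s − 1.26, so -0.01s = -0.26 and s = 26.0000.
Then α = 0.62×26.0000 = 16.120 and β = s−α = 9.880.

α = 16.120, β = 9.880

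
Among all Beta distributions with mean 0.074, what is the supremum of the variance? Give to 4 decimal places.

Var = μ(1−μ)/(α+β+1), which approaches μ(1−μ) as α+β → 0.
So the supremum is μ(1−μ) = 0.074×0.926 = 0.0685.

0.0685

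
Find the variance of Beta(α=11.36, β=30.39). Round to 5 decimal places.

0.00463

μ = 11.36/41.75 = 0.272096; Var = μ(1−μ)/(α+β+1) = 0.1980597/42.75 = 0.00463.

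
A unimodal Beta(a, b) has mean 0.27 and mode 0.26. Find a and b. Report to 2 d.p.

a = 12.96, b = 35.04

Let s = a+b. Mean gives a = μs = 0.27s; mode gives (a−1)/(s−2) = 0.26.
Substituting: 0.27s − 1 = 0.26(s−2) = 0.26s − 0.52, so 0.01s = 0.48 and s = 48.0000.
Then a = 0.27×48.0000 = 12.96 and b = s−a = 35.04.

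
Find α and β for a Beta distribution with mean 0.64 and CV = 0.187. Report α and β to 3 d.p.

Var = (CV·μ)² = (0.187×0.64)² = 0.014323.
α+β = μ(1−μ)/Var − 1 = 0.2304/0.014323 − 1 = 15.0857.
Thus α = 0.64·15.0857 = 9.655 and β = 0.36·15.0857 = 5.431.

α = 9.655, β = 5.431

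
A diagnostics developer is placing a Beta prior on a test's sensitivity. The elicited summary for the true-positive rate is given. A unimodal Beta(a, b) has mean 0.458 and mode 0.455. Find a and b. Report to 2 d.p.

a = 13.74, b = 16.26

With s = a+b: μ = a/s and mode = (a−1)/(s−2). Eliminating a = μs,
μs − 1 = m(s−2) ⇒ s(μ−m) = 1−2m ⇒ s = 0.090/0.003 = 30.0000.
So a = μs = 13.74, b = (1−μ)s = 16.26.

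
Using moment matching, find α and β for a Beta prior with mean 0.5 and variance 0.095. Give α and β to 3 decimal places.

Let s = α+β. The Beta variance is μ(1−μ)/(s+1).
So s+1 = μ(1−μ)/σ² = (0.5×0.5)/0.095 = 0.25/0.095 = 2.6316, giving s = 1.6316.
Then α = μs = 0.5×1.6316 = 0.816 and β = (1−μ)s = 0.5×1.6316 = 0.816.

α = 0.816, β = 0.816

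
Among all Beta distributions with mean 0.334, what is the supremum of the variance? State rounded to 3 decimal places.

0.222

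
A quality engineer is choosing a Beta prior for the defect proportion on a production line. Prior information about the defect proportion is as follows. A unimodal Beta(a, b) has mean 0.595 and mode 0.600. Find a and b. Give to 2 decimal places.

With s = a+b: μ = a/s and mode = (a−1)/(s−2). Eliminating a = μs,
μs − 1 = m(s−2) ⇒ s(μ−m) = 1−2m ⇒ s = -0.200/-0.005 = 40.0000.
So a = μs = 23.80, b = (1−μ)s = 16.20.

a = 23.80, b = 16.20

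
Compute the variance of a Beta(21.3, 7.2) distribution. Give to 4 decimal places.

μ = 21.3/28.5 = 0.747368; Var = μ(1−μ)/(α+β+1) = 0.1888089/29.5 = 0.0064.

0.0064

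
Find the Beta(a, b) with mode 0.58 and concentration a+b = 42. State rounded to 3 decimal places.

a = 24.200, b = 17.800

Mode = (a−1)/(κ−2) with κ = a+b, so a−1 = 0.58·40 = 23.200.
a = 24.200; b = κ − a = 17.800.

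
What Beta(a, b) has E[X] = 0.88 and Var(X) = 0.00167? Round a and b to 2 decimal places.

By moment matching, a+b = μ(1−μ)/σ² − 1 = (0.88·0.12)/0.00167 − 1 = 63.2335 − 1 = 62.2335.
Since a/(a+b) = μ, a = 0.88·62.2335 = 54.77 and b = 0.12·62.2335 = 7.47.

a = 54.77, b = 7.47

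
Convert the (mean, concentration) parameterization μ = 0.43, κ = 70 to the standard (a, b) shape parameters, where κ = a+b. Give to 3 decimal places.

a = μκ = 0.43×70 = 30.100 and b = (1−μ)κ = 0.57×70 = 39.900.

a = 30.100, b = 39.900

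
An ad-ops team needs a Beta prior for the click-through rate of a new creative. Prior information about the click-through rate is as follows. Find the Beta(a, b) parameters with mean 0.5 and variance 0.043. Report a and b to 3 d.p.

a = 2.407, b = 2.407

Let s = a+b. The Beta variance is μ(1−μ)/(s+1).
So s+1 = μ(1−μ)/σ² = (0.5×0.5)/0.043 = 0.25/0.043 = 5.8140, giving s = 4.8140.
Then a = μs = 0.5×4.8140 = 2.407 and b = (1−μ)s = 0.5×4.8140 = 2.407.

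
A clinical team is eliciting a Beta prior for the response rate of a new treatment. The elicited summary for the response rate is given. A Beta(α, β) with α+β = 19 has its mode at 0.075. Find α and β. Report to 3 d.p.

Since the density peak of Beta(α,β) is at (α−1)/(α+β−2),
α = 1 + 0.075(19−2) = 2.275 and β = 19 − 2.275 = 16.725.

α = 2.275, β = 16.725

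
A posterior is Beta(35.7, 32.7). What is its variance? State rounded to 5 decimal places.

0.00360

α+β = 68.4 and αβ = 1167.39, so Var = αβ/[(α+β)²(α+β+1)] = 1167.39/324692.064 = 0.00360.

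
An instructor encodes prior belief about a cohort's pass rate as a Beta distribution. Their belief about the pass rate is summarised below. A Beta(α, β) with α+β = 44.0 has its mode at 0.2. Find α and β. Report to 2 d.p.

α = 9.40, β = 34.60

For α,β>1 the mode is (α−1)/(α+β−2), so α = mode·(κ−2)+1 = 0.2×42.0+1 = 9.40.
And β = (1−mode)·(κ−2)+1 = 0.8×42.0+1 = 34.60.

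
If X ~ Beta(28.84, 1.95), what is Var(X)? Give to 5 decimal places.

Var = αβ/[(α+β)²(α+β+1)] = (28.84×1.95)/(30.79²×31.79) = 56.2380/30137.686139 = 0.00187.

0.00187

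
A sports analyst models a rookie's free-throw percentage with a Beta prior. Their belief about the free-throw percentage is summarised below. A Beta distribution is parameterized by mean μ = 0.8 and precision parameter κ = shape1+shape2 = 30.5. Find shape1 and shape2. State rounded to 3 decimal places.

shape1 = μκ = 0.8×30.5 = 24.400 and shape2 = (1−μ)κ = 0.2×30.5 = 6.100.

shape1 = 24.400, shape2 = 6.100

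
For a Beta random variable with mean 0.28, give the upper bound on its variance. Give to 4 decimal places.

0.2016

Var = μ(1−μ)/(α+β+1), which approaches μ(1−μ) as α+β → 0.
So the supremum is μ(1−μ) = 0.28×0.72 = 0.2016.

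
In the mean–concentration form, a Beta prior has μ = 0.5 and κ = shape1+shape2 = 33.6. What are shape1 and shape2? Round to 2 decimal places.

shape1 = 16.80, shape2 = 16.80

shape1 = μκ = 0.5×33.6 = 16.80 and shape2 = (1−μ)κ = 0.5×33.6 = 16.80.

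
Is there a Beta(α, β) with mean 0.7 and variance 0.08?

Yes

A Beta with mean μ has variance μ(1−μ)/(α+β+1) < μ(1−μ).
Here μ(1−μ) = 0.7×0.3 = 0.21, and 0.08 < 0.21.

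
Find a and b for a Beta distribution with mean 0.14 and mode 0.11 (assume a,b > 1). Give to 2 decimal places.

a = 3.64, b = 22.36

Let s = a+b. Mean gives a = μs = 0.14s; mode gives (a−1)/(s−2) = 0.11.
Substituting: 0.14s − 1 = 0.11(s−2) = 0.11s − 0.22, so 0.03s = 0.78 and s = 26.0000.
Then a = 0.14×26.0000 = 3.64 and b = s−a = 22.36.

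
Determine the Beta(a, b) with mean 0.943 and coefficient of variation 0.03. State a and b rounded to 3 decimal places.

Var = (CV·μ)² = (0.03×0.943)² = 0.000800.
a+b = μ(1−μ)/Var − 1 = 0.053751/0.000800 − 1 = 66.1615.
Thus a = 0.943·66.1615 = 62.390 and b = 0.057·66.1615 = 3.771.

a = 62.390, b = 3.771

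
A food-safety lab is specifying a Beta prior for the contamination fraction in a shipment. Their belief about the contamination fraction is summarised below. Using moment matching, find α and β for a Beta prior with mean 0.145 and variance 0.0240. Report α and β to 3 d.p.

α = 0.604, β = 3.562

Let s = α+β. The Beta variance is μ(1−μ)/(s+1).
So s+1 = μ(1−μ)/σ² = (0.145×0.855)/0.0240 = 0.123975/0.0240 = 5.1656, giving s = 4.1656.
Then α = μs = 0.145×4.1656 = 0.604 and β = (1−μ)s = 0.855×4.1656 = 3.562.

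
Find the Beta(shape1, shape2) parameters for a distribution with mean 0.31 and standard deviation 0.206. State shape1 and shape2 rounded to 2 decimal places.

First σ² = 0.042436. Setting shape1 = μn, shape2 = (1−μ)n with n = shape1+shape2,
μ(1−μ)/(n+1) = 0.042436 ⇒ n+1 = 0.2139/0.042436 = 5.0405 ⇒ n = 4.0405.
Hence shape1 = 0.31×4.0405 = 1.25, shape2 = 0.69×4.0405 = 2.79.

shape1 = 1.25, shape2 = 2.79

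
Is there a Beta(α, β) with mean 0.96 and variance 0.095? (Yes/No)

The Beta variance bound is σ² < μ(1−μ).
Here μ(1−μ) = 0.96×0.04 = 0.0384, and 0.095 ≥ 0.0384.

No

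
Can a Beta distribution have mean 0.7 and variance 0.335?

No

The Beta variance bound is σ² < μ(1−μ).
Here μ(1−μ) = 0.7×0.3 = 0.21, and 0.335 ≥ 0.21.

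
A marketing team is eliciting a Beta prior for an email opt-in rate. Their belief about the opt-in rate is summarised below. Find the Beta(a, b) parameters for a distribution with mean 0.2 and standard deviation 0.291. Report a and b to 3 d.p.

First σ² = 0.084681. Setting a = μn, b = (1−μ)n with n = a+b,
μ(1−μ)/(n+1) = 0.084681 ⇒ n+1 = 0.16/0.084681 = 1.8894 ⇒ n = 0.8894.
Hence a = 0.2×0.8894 = 0.178, b = 0.8×0.8894 = 0.712.

a = 0.178, b = 0.712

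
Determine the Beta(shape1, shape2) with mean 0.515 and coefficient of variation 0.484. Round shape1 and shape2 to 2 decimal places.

Var = (CV·μ)² = (0.484×0.515)² = 0.062131.
shape1+shape2 = μ(1−μ)/Var − 1 = 0.249775/0.062131 − 1 = 3.0202.
Thus shape1 = 0.515·3.0202 = 1.56 and shape2 = 0.485·3.0202 = 1.46.

shape1 = 1.56, shape2 = 1.46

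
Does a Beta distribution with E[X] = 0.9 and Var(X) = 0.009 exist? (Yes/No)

For any Beta, Var(X) < E[X]·(1−E[X]).
Here μ(1−μ) = 0.9×0.1 = 0.09, and 0.009 < 0.09.

Yes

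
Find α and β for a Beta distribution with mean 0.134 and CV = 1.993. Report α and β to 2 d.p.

Var = (CV·μ)² = (1.993×0.134)² = 0.071322.
α+β = μ(1−μ)/Var − 1 = 0.116044/0.071322 − 1 = 0.6270.
Thus α = 0.134·0.6270 = 0.08 and β = 0.866·0.6270 = 0.54.

α = 0.08, β = 0.54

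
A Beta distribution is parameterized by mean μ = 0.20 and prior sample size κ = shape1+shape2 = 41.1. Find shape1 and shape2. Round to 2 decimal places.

shape1 = 8.22, shape2 = 32.88

Split κ in proportion μ : (1−μ): shape1 = 0.20·41.1 = 8.22, shape2 = 41.1 − 8.22 = 32.88.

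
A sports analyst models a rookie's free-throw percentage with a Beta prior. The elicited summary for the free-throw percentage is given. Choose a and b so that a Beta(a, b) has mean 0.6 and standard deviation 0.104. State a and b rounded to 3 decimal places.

a = 12.714, b = 8.476

First σ² = 0.010816. Setting a = μn, b = (1−μ)n with n = a+b,
μ(1−μ)/(n+1) = 0.010816 ⇒ n+1 = 0.24/0.010816 = 22.1893 ⇒ n = 21.1893.
Hence a = 0.6×21.1893 = 12.714, b = 0.4×21.1893 = 8.476.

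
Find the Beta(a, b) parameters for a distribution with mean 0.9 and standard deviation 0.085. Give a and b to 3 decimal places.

First σ² = 0.007225. Setting a = μn, b = (1−μ)n with n = a+b,
μ(1−μ)/(n+1) = 0.007225 ⇒ n+1 = 0.09/0.007225 = 12.4567 ⇒ n = 11.4567.
Hence a = 0.9×11.4567 = 10.311, b = 0.1×11.4567 = 1.146.

a = 10.311, b = 1.146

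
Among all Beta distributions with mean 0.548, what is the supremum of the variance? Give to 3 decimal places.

For fixed mean μ the Beta variance is μ(1−μ)/(α+β+1), increasing as α+β decreases.
Its least upper bound (not attained) is μ(1−μ) = 0.548·0.452 = 0.248.

0.248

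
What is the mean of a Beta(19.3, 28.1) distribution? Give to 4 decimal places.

0.4072

The Beta mean is α/(α+β) = 19.3/(19.3+28.1) = 0.4072.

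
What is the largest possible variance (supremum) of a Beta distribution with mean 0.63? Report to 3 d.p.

0.233

Var = μ(1−μ)/(α+β+1), which approaches μ(1−μ) as α+β → 0.
So the supremum is μ(1−μ) = 0.63×0.37 = 0.233.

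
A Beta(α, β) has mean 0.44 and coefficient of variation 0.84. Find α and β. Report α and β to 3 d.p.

α = 0.354, β = 0.450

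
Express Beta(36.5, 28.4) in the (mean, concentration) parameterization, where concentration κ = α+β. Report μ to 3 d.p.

μ = 0.562, κ = 64.9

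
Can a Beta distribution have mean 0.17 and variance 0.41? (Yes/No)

For any Beta, Var(X) < E[X]·(1−E[X]).
Here μ(1−μ) = 0.17×0.83 = 0.1411, and 0.41 ≥ 0.1411.

No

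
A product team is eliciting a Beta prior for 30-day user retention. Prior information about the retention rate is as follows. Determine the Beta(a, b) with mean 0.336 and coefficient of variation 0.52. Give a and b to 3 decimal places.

a = 2.120, b = 4.189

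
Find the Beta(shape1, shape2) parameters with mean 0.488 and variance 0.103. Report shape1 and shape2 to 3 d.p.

shape1 = 0.696, shape2 = 0.730

Let s = shape1+shape2. The Beta variance is μ(1−μ)/(s+1).
So s+1 = μ(1−μ)/σ² = (0.488×0.512)/0.103 = 0.249856/0.103 = 2.4258, giving s = 1.4258.
Then shape1 = μs = 0.488×1.4258 = 0.696 and shape2 = (1−μ)s = 0.512×1.4258 = 0.730.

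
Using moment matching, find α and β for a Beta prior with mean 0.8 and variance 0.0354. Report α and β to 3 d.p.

Let s = α+β. The Beta variance is μ(1−μ)/(s+1).
So s+1 = μ(1−μ)/σ² = (0.8×0.2)/0.0354 = 0.16/0.0354 = 4.5198, giving s = 3.5198.
Then α = μs = 0.8×3.5198 = 2.816 and β = (1−μ)s = 0.2×3.5198 = 0.704.

α = 2.816, β = 0.704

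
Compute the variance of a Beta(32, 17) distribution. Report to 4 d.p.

α+β = 49 and αβ = 544, so Var = αβ/[(α+β)²(α+β+1)] = 544/120050 = 0.0045.

0.0045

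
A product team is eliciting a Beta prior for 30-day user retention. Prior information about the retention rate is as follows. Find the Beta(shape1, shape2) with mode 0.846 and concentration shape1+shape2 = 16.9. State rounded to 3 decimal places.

shape1 = 13.605, shape2 = 3.295

Mode = (shape1−1)/(κ−2) with κ = shape1+shape2, so shape1−1 = 0.846·14.9 = 12.605.
shape1 = 13.605; shape2 = κ − shape1 = 3.295.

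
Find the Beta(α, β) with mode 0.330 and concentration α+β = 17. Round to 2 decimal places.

α = 5.95, β = 11.05

Since the density peak of Beta(α,β) is at (α−1)/(α+β−2),
α = 1 + 0.330(17−2) = 5.95 and β = 17 − 5.95 = 11.05.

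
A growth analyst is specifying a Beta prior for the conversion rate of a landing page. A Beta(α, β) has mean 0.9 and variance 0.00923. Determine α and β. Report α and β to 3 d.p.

α = 7.876, β = 0.875

Write ν = α+β; then α = μν and Var = μ(1−μ)/(ν+1).
ν = μ(1−μ)/Var − 1 = 0.09/0.00923 − 1 = 8.7508.
α = 0.9·8.7508 = 7.876, β = 0.1·8.7508 = 0.875.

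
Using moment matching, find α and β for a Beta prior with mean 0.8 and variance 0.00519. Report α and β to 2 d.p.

Write ν = α+β; then α = μν and Var = μ(1−μ)/(ν+1).
ν = μ(1−μ)/Var − 1 = 0.16/0.00519 − 1 = 29.8285.
α = 0.8·29.8285 = 23.86, β = 0.2·29.8285 = 5.97.

α = 23.86, β = 5.97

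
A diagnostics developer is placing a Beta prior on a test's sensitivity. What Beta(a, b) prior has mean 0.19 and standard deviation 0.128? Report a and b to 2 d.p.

Variance = 0.128² = 0.016384. The moment-matching identity a+b = μ(1−μ)/Var − 1 gives
a+b = 0.1539/0.016384 − 1 = 8.3933, so a = μ·8.3933 = 1.59 and b = (1−μ)·8.3933 = 6.80.

a = 1.59, b = 6.80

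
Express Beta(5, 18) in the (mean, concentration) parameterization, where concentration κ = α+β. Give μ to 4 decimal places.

κ = α+β = 5+18 = 23; μ = α/κ = 5/23 = 0.2174.

μ = 0.2174, κ = 23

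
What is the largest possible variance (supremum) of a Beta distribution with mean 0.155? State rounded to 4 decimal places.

For fixed mean μ the Beta variance is μ(1−μ)/(α+β+1), increasing as α+β decreases.
Its least upper bound (not attained) is μ(1−μ) = 0.155·0.845 = 0.1310.

0.1310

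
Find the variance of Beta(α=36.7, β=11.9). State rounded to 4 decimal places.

μ = 36.7/48.6 = 0.755144; Var = μ(1−μ)/(α+β+1) = 0.1849015/49.6 = 0.0037.

0.0037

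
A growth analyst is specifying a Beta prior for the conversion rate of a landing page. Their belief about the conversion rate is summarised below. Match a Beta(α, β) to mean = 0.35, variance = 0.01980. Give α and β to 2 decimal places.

By moment matching, α+β = μ(1−μ)/σ² − 1 = (0.35·0.65)/0.01980 − 1 = 11.4899 − 1 = 10.4899.
Since α/(α+β) = μ, α = 0.35·10.4899 = 3.67 and β = 0.65·10.4899 = 6.82.

α = 3.67, β = 6.82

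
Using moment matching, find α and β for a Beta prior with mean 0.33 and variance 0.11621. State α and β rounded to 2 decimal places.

Write ν = α+β; then α = μν and Var = μ(1−μ)/(ν+1).
ν = μ(1−μ)/Var − 1 = 0.2211/0.11621 − 1 = 0.9026.
α = 0.33·0.9026 = 0.30, β = 0.67·0.9026 = 0.60.

α = 0.30, β = 0.60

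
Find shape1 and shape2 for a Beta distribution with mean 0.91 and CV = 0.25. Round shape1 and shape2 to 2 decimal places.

Var = (CV·μ)² = (0.25×0.91)² = 0.051756.
shape1+shape2 = μ(1−μ)/Var − 1 = 0.0819/0.051756 − 1 = 0.5824.
Thus shape1 = 0.91·0.5824 = 0.53 and shape2 = 0.09·0.5824 = 0.05.

shape1 = 0.53, shape2 = 0.05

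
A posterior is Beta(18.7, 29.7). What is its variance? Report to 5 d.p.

0.00480

μ = 18.7/48.4 = 0.386364; Var = μ(1−μ)/(α+β+1) = 0.2370868/49.4 = 0.00480.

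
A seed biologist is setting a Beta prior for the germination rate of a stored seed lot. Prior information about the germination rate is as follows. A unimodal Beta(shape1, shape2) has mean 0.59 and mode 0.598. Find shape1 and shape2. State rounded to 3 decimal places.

With s = shape1+shape2: μ = shape1/s and mode = (shape1−1)/(s−2). Eliminating shape1 = μs,
μs − 1 = m(s−2) ⇒ s(μ−m) = 1−2m ⇒ s = -0.196/-0.008 = 24.5000.
So shape1 = μs = 14.455, shape2 = (1−μ)s = 10.045.

shape1 = 14.455, shape2 = 10.045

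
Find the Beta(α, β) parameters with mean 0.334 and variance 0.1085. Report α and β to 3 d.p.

α = 0.351, β = 0.699

By moment matching, α+β = μ(1−μ)/σ² − 1 = (0.334·0.666)/0.1085 − 1 = 2.0502 − 1 = 1.0502.
Since α/(α+β) = μ, α = 0.334·1.0502 = 0.351 and β = 0.666·1.0502 = 0.699.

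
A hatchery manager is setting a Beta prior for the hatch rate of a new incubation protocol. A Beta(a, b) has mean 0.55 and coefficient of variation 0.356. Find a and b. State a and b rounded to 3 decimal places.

a = 3.001, b = 2.455

σ = CV·μ = 0.356×0.55 = 0.19580, so σ² = 0.038338.
s+1 = μ(1−μ)/σ² = 0.2475/0.038338 = 6.4558, so s = a+b = 5.4558.
a = μs = 3.001, b = (1−μ)s = 2.455.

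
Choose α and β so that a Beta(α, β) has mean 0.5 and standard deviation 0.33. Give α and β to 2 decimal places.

σ² = 0.33² = 0.1089.
With s = α+β, Var = μ(1−μ)/(s+1), so s+1 = (0.5×0.5)/0.1089 = 2.2957 and s = 1.2957.
α = μs = 0.65, β = (1−μ)s = 0.65.

α = 0.65, β = 0.65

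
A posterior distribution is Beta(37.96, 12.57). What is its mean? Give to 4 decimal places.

0.7512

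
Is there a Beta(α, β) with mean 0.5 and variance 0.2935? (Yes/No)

No

A Beta with mean μ has variance μ(1−μ)/(α+β+1) < μ(1−μ).
Here μ(1−μ) = 0.5×0.5 = 0.25, and 0.2935 ≥ 0.25.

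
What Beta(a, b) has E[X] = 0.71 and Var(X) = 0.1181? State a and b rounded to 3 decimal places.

Let s = a+b. The Beta variance is μ(1−μ)/(s+1).
So s+1 = μ(1−μ)/σ² = (0.71×0.29)/0.1181 = 0.2059/0.1181 = 1.7434, giving s = 0.7434.
Then a = μs = 0.71×0.7434 = 0.528 and b = (1−μ)s = 0.29×0.7434 = 0.216.

a = 0.528, b = 0.216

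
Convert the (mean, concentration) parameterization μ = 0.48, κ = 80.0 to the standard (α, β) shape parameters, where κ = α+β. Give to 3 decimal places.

Split κ in proportion μ : (1−μ): α = 0.48·80.0 = 38.400, β = 80.0 − 38.400 = 41.600.

α = 38.400, β = 41.600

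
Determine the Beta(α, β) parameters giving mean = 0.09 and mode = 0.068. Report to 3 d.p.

Let s = α+β. Mean gives α = μs = 0.09s; mode gives (α−1)/(s−2) = 0.068.
Substituting: 0.09s − 1 = 0.068(s−2) = 0.068s − 0.136, so 0.022s = 0.864 and s = 39.2727.
Then α = 0.09×39.2727 = 3.535 and β = s−α = 35.738.

α = 3.535, β = 35.738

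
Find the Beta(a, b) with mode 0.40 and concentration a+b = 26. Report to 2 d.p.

Mode = (a−1)/(κ−2) with κ = a+b, so a−1 = 0.40·24 = 9.60.
a = 10.60; b = κ − a = 15.40.

a = 10.60, b = 15.40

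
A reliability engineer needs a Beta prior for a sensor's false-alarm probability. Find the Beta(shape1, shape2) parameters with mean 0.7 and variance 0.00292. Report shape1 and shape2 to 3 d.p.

shape1 = 49.642, shape2 = 21.275

Write ν = shape1+shape2; then shape1 = μν and Var = μ(1−μ)/(ν+1).
ν = μ(1−μ)/Var − 1 = 0.21/0.00292 − 1 = 70.9178.
shape1 = 0.7·70.9178 = 49.642, shape2 = 0.3·70.9178 = 21.275.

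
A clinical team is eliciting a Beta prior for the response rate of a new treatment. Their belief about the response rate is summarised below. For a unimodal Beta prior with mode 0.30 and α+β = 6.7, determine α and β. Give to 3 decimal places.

α = 2.410, β = 4.290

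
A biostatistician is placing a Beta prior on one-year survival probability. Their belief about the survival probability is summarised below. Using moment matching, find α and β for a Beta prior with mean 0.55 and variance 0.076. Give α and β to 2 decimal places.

α = 1.24, β = 1.02

By moment matching, α+β = μ(1−μ)/σ² − 1 = (0.55·0.45)/0.076 − 1 = 3.2566 − 1 = 2.2566.
Since α/(α+β) = μ, α = 0.55·2.2566 = 1.24 and β = 0.45·2.2566 = 1.02.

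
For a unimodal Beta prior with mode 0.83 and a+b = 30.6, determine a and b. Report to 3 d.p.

a = 24.738, b = 5.862

Since the density peak of Beta(a,b) is at (a−1)/(a+b−2),
a = 1 + 0.83(30.6−2) = 24.738 and b = 30.6 − 24.738 = 5.862.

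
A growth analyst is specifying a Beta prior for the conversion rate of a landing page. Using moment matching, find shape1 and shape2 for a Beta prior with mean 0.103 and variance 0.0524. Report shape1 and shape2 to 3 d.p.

shape1 = 0.079, shape2 = 0.685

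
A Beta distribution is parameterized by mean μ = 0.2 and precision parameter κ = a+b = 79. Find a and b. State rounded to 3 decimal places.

a = 15.800, b = 63.200

Split κ in proportion μ : (1−μ): a = 0.2·79 = 15.800, b = 79 − 15.800 = 63.200.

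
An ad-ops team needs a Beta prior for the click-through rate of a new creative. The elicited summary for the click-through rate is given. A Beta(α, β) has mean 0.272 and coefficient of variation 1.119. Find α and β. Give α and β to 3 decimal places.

σ = CV·μ = 1.119×0.272 = 0.30437, so σ² = 0.092640.
s+1 = μ(1−μ)/σ² = 0.198016/0.092640 = 2.1375, so s = α+β = 1.1375.
α = μs = 0.309, β = (1−μ)s = 0.828.

α = 0.309, β = 0.828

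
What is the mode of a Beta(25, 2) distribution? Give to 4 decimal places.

0.9600

With α,β > 1, mode = (α−1)/(α+β−2) = 24/25 = 0.9600.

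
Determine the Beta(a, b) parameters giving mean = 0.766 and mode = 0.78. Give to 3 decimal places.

Let s = a+b. Mean gives a = μs = 0.766s; mode gives (a−1)/(s−2) = 0.78.
Substituting: 0.766s − 1 = 0.78(s−2) = 0.78s − 1.56, so -0.014s = -0.56 and s = 40.0000.
Then a = 0.766×40.0000 = 30.640 and b = s−a = 9.360.

a = 30.640, b = 9.360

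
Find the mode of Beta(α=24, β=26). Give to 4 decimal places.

0.4792

With α,β > 1, mode = (α−1)/(α+β−2) = 23/48 = 0.4792.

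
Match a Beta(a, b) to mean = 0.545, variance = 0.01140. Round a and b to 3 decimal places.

a = 11.310, b = 9.442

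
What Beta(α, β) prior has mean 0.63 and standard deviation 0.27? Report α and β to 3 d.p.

Variance = 0.27² = 0.0729. The moment-matching identity α+β = μ(1−μ)/Var − 1 gives
α+β = 0.2331/0.0729 − 1 = 2.1975, so α = μ·2.1975 = 1.384 and β = (1−μ)·2.1975 = 0.813.

α = 1.384, β = 0.813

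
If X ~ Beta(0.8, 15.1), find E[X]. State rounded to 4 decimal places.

0.0503

The Beta mean is α/(α+β) = 0.8/(0.8+15.1) = 0.0503.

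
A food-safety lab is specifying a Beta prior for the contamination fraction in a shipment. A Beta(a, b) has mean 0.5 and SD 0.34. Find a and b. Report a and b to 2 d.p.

a = 0.58, b = 0.58

σ² = 0.34² = 0.1156.
With s = a+b, Var = μ(1−μ)/(s+1), so s+1 = (0.5×0.5)/0.1156 = 2.1626 and s = 1.1626.
a = μs = 0.58, b = (1−μ)s = 0.58.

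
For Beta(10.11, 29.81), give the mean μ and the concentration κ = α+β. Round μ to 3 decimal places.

κ = α+β = 10.11+29.81 = 39.92; μ = α/κ = 10.11/39.92 = 0.253.

μ = 0.253, κ = 39.92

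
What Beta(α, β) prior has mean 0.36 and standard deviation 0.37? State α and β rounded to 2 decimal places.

α = 0.25, β = 0.44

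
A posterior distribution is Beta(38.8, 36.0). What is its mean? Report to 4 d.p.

0.5187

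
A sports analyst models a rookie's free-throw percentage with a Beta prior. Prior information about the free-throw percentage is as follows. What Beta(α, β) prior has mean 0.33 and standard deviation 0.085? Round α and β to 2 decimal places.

α = 9.77, β = 19.83

First σ² = 0.007225. Setting α = μn, β = (1−μ)n with n = α+β,
μ(1−μ)/(n+1) = 0.007225 ⇒ n+1 = 0.2211/0.007225 = 30.6021 ⇒ n = 29.6021.
Hence α = 0.33×29.6021 = 9.77, β = 0.67×29.6021 = 19.83.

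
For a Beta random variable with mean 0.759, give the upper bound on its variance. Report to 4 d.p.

Var = μ(1−μ)/(α+β+1), which approaches μ(1−μ) as α+β → 0.
So the supremum is μ(1−μ) = 0.759×0.241 = 0.1829.

0.1829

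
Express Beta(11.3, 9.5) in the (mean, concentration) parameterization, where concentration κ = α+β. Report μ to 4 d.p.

μ = 0.5433, κ = 20.8

κ = α+β = 11.3+9.5 = 20.8; μ = α/κ = 11.3/20.8 = 0.5433.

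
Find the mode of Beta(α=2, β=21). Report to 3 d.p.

0.048

With α,β > 1, mode = (α−1)/(α+β−2) = 1/21 = 0.048.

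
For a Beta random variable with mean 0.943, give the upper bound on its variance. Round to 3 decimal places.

For fixed mean μ the Beta variance is μ(1−μ)/(α+β+1), increasing as α+β decreases.
Its least upper bound (not attained) is μ(1−μ) = 0.943·0.057 = 0.054.

0.054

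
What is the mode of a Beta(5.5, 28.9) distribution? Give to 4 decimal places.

With α,β > 1, mode = (α−1)/(α+β−2) = 4.5/32.4 = 0.1389.

0.1389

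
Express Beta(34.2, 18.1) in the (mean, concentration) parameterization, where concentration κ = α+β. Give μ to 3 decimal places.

μ = 0.654, κ = 52.3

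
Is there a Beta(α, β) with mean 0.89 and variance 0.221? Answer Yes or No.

A Beta with mean μ has variance μ(1−μ)/(α+β+1) < μ(1−μ).
Here μ(1−μ) = 0.89×0.11 = 0.0979, and 0.221 ≥ 0.0979.

No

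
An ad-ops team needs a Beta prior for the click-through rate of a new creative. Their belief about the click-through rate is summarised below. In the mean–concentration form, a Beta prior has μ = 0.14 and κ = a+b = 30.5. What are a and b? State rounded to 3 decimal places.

Split κ in proportion μ : (1−μ): a = 0.14·30.5 = 4.270, b = 30.5 − 4.270 = 26.230.

a = 4.270, b = 26.230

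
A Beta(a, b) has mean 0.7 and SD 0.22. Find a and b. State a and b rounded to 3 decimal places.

a = 2.337, b = 1.002

σ² = 0.22² = 0.0484.
With s = a+b, Var = μ(1−μ)/(s+1), so s+1 = (0.7×0.3)/0.0484 = 4.3388 and s = 3.3388.
a = μs = 2.337, b = (1−μ)s = 1.002.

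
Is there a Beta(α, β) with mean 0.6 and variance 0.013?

Yes

For any Beta, Var(X) < E[X]·(1−E[X]).
Here μ(1−μ) = 0.6×0.4 = 0.24, and 0.013 < 0.24.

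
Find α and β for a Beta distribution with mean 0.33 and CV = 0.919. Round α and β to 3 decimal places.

α = 0.463, β = 0.941

σ = CV·μ = 0.919×0.33 = 0.30327, so σ² = 0.091973.
s+1 = μ(1−μ)/σ² = 0.2211/0.091973 = 2.4040, so s = α+β = 1.4040.
α = μs = 0.463, β = (1−μ)s = 0.941.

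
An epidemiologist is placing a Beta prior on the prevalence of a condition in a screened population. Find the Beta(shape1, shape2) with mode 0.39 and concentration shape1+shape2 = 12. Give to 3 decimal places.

For shape1,shape2>1 the mode is (shape1−1)/(shape1+shape2−2), so shape1 = mode·(κ−2)+1 = 0.39×10+1 = 4.900.
And shape2 = (1−mode)·(κ−2)+1 = 0.61×10+1 = 7.100.

shape1 = 4.900, shape2 = 7.100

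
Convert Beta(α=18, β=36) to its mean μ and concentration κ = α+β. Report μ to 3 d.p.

κ = α+β = 18+36 = 54; μ = α/κ = 18/54 = 0.333.

μ = 0.333, κ = 54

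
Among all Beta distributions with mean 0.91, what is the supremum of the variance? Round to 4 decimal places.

For fixed mean μ the Beta variance is μ(1−μ)/(α+β+1), increasing as α+β decreases.
Its least upper bound (not attained) is μ(1−μ) = 0.91·0.09 = 0.0819.

0.0819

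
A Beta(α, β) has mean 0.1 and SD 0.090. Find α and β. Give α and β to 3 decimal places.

α = 1.011, β = 9.100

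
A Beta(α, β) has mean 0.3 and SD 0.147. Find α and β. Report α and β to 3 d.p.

α = 2.615, β = 6.103

First σ² = 0.021609. Setting α = μn, β = (1−μ)n with n = α+β,
μ(1−μ)/(n+1) = 0.021609 ⇒ n+1 = 0.21/0.021609 = 9.7182 ⇒ n = 8.7182.
Hence α = 0.3×8.7182 = 2.615, β = 0.7×8.7182 = 6.103.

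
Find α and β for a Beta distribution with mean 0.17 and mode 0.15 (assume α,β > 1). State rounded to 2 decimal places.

α = 5.95, β = 29.05

Let s = α+β. Mean gives α = μs = 0.17s; mode gives (α−1)/(s−2) = 0.15.
Substituting: 0.17s − 1 = 0.15(s−2) = 0.15s − 0.30, so 0.02s = 0.70 and s = 35.0000.
Then α = 0.17×35.0000 = 5.95 and β = s−α = 29.05.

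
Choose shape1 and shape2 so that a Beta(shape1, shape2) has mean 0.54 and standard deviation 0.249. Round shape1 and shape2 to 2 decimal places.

First σ² = 0.062001. Setting shape1 = μn, shape2 = (1−μ)n with n = shape1+shape2,
μ(1−μ)/(n+1) = 0.062001 ⇒ n+1 = 0.2484/0.062001 = 4.0064 ⇒ n = 3.0064.
Hence shape1 = 0.54×3.0064 = 1.62, shape2 = 0.46×3.0064 = 1.38.

shape1 = 1.62, shape2 = 1.38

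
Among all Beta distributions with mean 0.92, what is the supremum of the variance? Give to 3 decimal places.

0.074

Var = μ(1−μ)/(α+β+1), which approaches μ(1−μ) as α+β → 0.
So the supremum is μ(1−μ) = 0.92×0.08 = 0.074.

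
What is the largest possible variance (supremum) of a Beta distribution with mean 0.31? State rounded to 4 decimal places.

0.2139

For fixed mean μ the Beta variance is μ(1−μ)/(α+β+1), increasing as α+β decreases.
Its least upper bound (not attained) is μ(1−μ) = 0.31·0.69 = 0.2139.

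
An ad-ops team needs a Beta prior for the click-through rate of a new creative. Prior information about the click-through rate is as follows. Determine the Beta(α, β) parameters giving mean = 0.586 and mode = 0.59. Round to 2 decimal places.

α = 26.37, β = 18.63

Let s = α+β. Mean gives α = μs = 0.586s; mode gives (α−1)/(s−2) = 0.59.
Substituting: 0.586s − 1 = 0.59(s−2) = 0.59s − 1.18, so -0.004s = -0.18 and s = 45.0000.
Then α = 0.586×45.0000 = 26.37 and β = s−α = 18.63.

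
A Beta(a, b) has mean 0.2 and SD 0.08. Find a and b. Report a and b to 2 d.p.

First σ² = 0.0064. Setting a = μn, b = (1−μ)n with n = a+b,
μ(1−μ)/(n+1) = 0.0064 ⇒ n+1 = 0.16/0.0064 = 25.0000 ⇒ n = 24.0000.
Hence a = 0.2×24.0000 = 4.80, b = 0.8×24.0000 = 19.20.

a = 4.80, b = 19.20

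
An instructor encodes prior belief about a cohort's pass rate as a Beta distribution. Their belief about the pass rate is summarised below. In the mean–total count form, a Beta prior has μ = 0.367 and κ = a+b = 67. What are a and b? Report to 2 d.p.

a = 24.59, b = 42.41

Split κ in proportion μ : (1−μ): a = 0.367·67 = 24.59, b = 67 − 24.59 = 42.41.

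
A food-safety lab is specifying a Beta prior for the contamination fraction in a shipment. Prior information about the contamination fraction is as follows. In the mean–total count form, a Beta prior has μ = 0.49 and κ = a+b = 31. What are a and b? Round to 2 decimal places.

a = μκ = 0.49×31 = 15.19 and b = (1−μ)κ = 0.51×31 = 15.81.

a = 15.19, b = 15.81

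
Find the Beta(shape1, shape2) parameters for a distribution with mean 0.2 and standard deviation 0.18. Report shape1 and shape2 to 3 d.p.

σ² = 0.18² = 0.0324.
With s = shape1+shape2, Var = μ(1−μ)/(s+1), so s+1 = (0.2×0.8)/0.0324 = 4.9383 and s = 3.9383.
shape1 = μs = 0.788, shape2 = (1−μ)s = 3.151.

shape1 = 0.788, shape2 = 3.151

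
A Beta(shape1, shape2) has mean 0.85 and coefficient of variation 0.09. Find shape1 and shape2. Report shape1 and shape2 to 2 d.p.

shape1 = 17.67, shape2 = 3.12

Var = (CV·μ)² = (0.09×0.85)² = 0.005852.
shape1+shape2 = μ(1−μ)/Var − 1 = 0.1275/0.005852 − 1 = 20.7865.
Thus shape1 = 0.85·20.7865 = 17.67 and shape2 = 0.15·20.7865 = 3.12.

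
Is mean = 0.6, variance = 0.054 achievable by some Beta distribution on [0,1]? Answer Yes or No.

Yes

The Beta variance bound is σ² < μ(1−μ).
Here μ(1−μ) = 0.6×0.4 = 0.24, and 0.054 < 0.24.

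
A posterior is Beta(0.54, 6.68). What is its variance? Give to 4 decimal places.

Var = αβ/[(α+β)²(α+β+1)] = (0.54×6.68)/(7.22²×8.22) = 3.6072/428.495448 = 0.0084.

0.0084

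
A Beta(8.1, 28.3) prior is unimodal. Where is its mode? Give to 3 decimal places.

0.206

The density x^(α−1)(1−x)^(β−1) is maximised at (α−1)/(α+β−2) = 7.1/34.4 = 0.206.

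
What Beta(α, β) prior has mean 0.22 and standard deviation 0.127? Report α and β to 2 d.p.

σ² = 0.127² = 0.016129.
With s = α+β, Var = μ(1−μ)/(s+1), so s+1 = (0.22×0.78)/0.016129 = 10.6392 and s = 9.6392.
α = μs = 2.12, β = (1−μ)s = 7.52.

α = 2.12, β = 7.52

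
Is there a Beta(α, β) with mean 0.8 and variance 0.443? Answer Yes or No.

The Beta variance bound is σ² < μ(1−μ).
Here μ(1−μ) = 0.8×0.2 = 0.16, and 0.443 ≥ 0.16.

No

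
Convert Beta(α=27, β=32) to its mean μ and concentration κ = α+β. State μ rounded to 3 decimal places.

μ = 0.458, κ = 59

κ = α+β = 27+32 = 59; μ = α/κ = 27/59 = 0.458.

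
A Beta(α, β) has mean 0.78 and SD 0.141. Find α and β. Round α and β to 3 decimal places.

α = 5.952, β = 1.679

Variance = 0.141² = 0.019881. The moment-matching identity α+β = μ(1−μ)/Var − 1 gives
α+β = 0.1716/0.019881 − 1 = 7.6314, so α = μ·7.6314 = 5.952 and β = (1−μ)·7.6314 = 1.679.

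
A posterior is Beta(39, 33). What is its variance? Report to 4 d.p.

μ = 39/72 = 0.541667; Var = μ(1−μ)/(α+β+1) = 0.2482639/73 = 0.0034.

0.0034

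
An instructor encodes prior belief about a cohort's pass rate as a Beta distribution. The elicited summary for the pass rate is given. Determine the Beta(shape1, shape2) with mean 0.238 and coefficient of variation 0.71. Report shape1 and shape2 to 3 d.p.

Var = (CV·μ)² = (0.71×0.238)² = 0.028554.
shape1+shape2 = μ(1−μ)/Var − 1 = 0.181356/0.028554 − 1 = 5.3513.
Thus shape1 = 0.238·5.3513 = 1.274 and shape2 = 0.762·5.3513 = 4.078.

shape1 = 1.274, shape2 = 4.078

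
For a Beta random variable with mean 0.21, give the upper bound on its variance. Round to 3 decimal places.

For fixed mean μ the Beta variance is μ(1−μ)/(α+β+1), increasing as α+β decreases.
Its least upper bound (not attained) is μ(1−μ) = 0.21·0.79 = 0.166.

0.166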